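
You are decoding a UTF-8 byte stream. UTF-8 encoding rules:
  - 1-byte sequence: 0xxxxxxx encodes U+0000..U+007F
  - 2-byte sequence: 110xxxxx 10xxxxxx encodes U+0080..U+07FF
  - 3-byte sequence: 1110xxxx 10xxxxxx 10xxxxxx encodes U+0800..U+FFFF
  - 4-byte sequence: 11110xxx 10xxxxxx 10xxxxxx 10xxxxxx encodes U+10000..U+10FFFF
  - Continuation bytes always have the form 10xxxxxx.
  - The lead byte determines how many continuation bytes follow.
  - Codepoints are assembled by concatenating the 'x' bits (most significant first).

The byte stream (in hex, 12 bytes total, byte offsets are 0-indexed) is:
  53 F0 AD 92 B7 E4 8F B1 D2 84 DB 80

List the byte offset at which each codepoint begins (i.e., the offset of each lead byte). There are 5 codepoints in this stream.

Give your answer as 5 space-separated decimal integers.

Answer: 0 1 5 8 10

Derivation:
Byte[0]=53: 1-byte ASCII. cp=U+0053
Byte[1]=F0: 4-byte lead, need 3 cont bytes. acc=0x0
Byte[2]=AD: continuation. acc=(acc<<6)|0x2D=0x2D
Byte[3]=92: continuation. acc=(acc<<6)|0x12=0xB52
Byte[4]=B7: continuation. acc=(acc<<6)|0x37=0x2D4B7
Completed: cp=U+2D4B7 (starts at byte 1)
Byte[5]=E4: 3-byte lead, need 2 cont bytes. acc=0x4
Byte[6]=8F: continuation. acc=(acc<<6)|0x0F=0x10F
Byte[7]=B1: continuation. acc=(acc<<6)|0x31=0x43F1
Completed: cp=U+43F1 (starts at byte 5)
Byte[8]=D2: 2-byte lead, need 1 cont bytes. acc=0x12
Byte[9]=84: continuation. acc=(acc<<6)|0x04=0x484
Completed: cp=U+0484 (starts at byte 8)
Byte[10]=DB: 2-byte lead, need 1 cont bytes. acc=0x1B
Byte[11]=80: continuation. acc=(acc<<6)|0x00=0x6C0
Completed: cp=U+06C0 (starts at byte 10)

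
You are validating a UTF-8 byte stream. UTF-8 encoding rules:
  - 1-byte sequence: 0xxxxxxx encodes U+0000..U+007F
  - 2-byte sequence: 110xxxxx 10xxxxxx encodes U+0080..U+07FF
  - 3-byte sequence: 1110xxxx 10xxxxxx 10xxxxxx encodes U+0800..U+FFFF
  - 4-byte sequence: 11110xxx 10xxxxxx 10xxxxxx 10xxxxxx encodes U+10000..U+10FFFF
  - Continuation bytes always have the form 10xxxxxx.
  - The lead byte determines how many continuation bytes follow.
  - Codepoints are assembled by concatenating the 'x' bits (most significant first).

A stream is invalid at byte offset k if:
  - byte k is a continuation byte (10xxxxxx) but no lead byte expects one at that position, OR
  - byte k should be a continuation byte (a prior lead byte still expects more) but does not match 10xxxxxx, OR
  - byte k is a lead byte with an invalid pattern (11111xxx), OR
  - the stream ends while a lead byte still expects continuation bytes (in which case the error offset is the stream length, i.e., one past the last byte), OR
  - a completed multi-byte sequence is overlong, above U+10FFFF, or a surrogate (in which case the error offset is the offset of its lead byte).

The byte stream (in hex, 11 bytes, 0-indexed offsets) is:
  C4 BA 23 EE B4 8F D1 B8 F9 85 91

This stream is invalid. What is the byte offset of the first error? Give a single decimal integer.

Byte[0]=C4: 2-byte lead, need 1 cont bytes. acc=0x4
Byte[1]=BA: continuation. acc=(acc<<6)|0x3A=0x13A
Completed: cp=U+013A (starts at byte 0)
Byte[2]=23: 1-byte ASCII. cp=U+0023
Byte[3]=EE: 3-byte lead, need 2 cont bytes. acc=0xE
Byte[4]=B4: continuation. acc=(acc<<6)|0x34=0x3B4
Byte[5]=8F: continuation. acc=(acc<<6)|0x0F=0xED0F
Completed: cp=U+ED0F (starts at byte 3)
Byte[6]=D1: 2-byte lead, need 1 cont bytes. acc=0x11
Byte[7]=B8: continuation. acc=(acc<<6)|0x38=0x478
Completed: cp=U+0478 (starts at byte 6)
Byte[8]=F9: INVALID lead byte (not 0xxx/110x/1110/11110)

Answer: 8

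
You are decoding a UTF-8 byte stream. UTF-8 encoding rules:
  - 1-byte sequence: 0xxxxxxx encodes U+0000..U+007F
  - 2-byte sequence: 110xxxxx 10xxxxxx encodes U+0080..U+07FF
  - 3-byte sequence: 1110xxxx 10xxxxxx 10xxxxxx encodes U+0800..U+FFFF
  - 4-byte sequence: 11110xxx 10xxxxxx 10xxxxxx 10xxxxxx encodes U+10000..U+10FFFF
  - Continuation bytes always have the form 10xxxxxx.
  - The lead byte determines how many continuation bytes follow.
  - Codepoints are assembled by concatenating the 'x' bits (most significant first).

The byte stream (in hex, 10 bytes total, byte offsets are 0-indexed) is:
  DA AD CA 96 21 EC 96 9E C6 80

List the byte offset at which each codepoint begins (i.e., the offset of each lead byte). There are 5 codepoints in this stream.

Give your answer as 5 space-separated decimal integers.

Answer: 0 2 4 5 8

Derivation:
Byte[0]=DA: 2-byte lead, need 1 cont bytes. acc=0x1A
Byte[1]=AD: continuation. acc=(acc<<6)|0x2D=0x6AD
Completed: cp=U+06AD (starts at byte 0)
Byte[2]=CA: 2-byte lead, need 1 cont bytes. acc=0xA
Byte[3]=96: continuation. acc=(acc<<6)|0x16=0x296
Completed: cp=U+0296 (starts at byte 2)
Byte[4]=21: 1-byte ASCII. cp=U+0021
Byte[5]=EC: 3-byte lead, need 2 cont bytes. acc=0xC
Byte[6]=96: continuation. acc=(acc<<6)|0x16=0x316
Byte[7]=9E: continuation. acc=(acc<<6)|0x1E=0xC59E
Completed: cp=U+C59E (starts at byte 5)
Byte[8]=C6: 2-byte lead, need 1 cont bytes. acc=0x6
Byte[9]=80: continuation. acc=(acc<<6)|0x00=0x180
Completed: cp=U+0180 (starts at byte 8)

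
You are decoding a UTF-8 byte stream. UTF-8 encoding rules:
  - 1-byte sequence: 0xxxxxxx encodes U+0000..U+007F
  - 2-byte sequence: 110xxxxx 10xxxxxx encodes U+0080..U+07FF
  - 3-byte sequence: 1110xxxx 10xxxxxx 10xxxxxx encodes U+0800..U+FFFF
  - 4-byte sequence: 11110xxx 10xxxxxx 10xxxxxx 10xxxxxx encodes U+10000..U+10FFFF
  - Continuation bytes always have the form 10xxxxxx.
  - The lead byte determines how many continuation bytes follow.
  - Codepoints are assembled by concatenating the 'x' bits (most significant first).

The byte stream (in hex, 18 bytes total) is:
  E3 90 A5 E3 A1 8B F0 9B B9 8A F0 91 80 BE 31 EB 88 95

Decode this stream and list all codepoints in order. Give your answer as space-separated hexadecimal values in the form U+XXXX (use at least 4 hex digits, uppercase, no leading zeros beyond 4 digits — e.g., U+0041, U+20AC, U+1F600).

Answer: U+3425 U+384B U+1BE4A U+1103E U+0031 U+B215

Derivation:
Byte[0]=E3: 3-byte lead, need 2 cont bytes. acc=0x3
Byte[1]=90: continuation. acc=(acc<<6)|0x10=0xD0
Byte[2]=A5: continuation. acc=(acc<<6)|0x25=0x3425
Completed: cp=U+3425 (starts at byte 0)
Byte[3]=E3: 3-byte lead, need 2 cont bytes. acc=0x3
Byte[4]=A1: continuation. acc=(acc<<6)|0x21=0xE1
Byte[5]=8B: continuation. acc=(acc<<6)|0x0B=0x384B
Completed: cp=U+384B (starts at byte 3)
Byte[6]=F0: 4-byte lead, need 3 cont bytes. acc=0x0
Byte[7]=9B: continuation. acc=(acc<<6)|0x1B=0x1B
Byte[8]=B9: continuation. acc=(acc<<6)|0x39=0x6F9
Byte[9]=8A: continuation. acc=(acc<<6)|0x0A=0x1BE4A
Completed: cp=U+1BE4A (starts at byte 6)
Byte[10]=F0: 4-byte lead, need 3 cont bytes. acc=0x0
Byte[11]=91: continuation. acc=(acc<<6)|0x11=0x11
Byte[12]=80: continuation. acc=(acc<<6)|0x00=0x440
Byte[13]=BE: continuation. acc=(acc<<6)|0x3E=0x1103E
Completed: cp=U+1103E (starts at byte 10)
Byte[14]=31: 1-byte ASCII. cp=U+0031
Byte[15]=EB: 3-byte lead, need 2 cont bytes. acc=0xB
Byte[16]=88: continuation. acc=(acc<<6)|0x08=0x2C8
Byte[17]=95: continuation. acc=(acc<<6)|0x15=0xB215
Completed: cp=U+B215 (starts at byte 15)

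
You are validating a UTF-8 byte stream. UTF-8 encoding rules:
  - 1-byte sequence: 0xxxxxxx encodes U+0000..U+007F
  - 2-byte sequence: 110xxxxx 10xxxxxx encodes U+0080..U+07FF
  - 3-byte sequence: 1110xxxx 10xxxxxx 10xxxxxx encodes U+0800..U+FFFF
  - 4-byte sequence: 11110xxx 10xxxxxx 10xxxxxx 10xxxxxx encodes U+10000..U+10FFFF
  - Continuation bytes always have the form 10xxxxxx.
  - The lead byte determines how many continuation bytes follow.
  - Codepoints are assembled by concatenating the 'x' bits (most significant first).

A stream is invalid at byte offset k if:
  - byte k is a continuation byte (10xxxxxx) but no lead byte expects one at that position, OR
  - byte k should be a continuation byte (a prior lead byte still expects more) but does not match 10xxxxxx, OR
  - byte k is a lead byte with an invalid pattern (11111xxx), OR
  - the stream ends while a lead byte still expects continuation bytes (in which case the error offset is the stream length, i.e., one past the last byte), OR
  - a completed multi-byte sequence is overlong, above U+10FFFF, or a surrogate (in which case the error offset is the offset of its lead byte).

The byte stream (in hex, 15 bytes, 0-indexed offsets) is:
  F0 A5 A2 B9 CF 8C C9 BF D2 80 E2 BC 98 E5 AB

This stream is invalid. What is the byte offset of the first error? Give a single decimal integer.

Answer: 15

Derivation:
Byte[0]=F0: 4-byte lead, need 3 cont bytes. acc=0x0
Byte[1]=A5: continuation. acc=(acc<<6)|0x25=0x25
Byte[2]=A2: continuation. acc=(acc<<6)|0x22=0x962
Byte[3]=B9: continuation. acc=(acc<<6)|0x39=0x258B9
Completed: cp=U+258B9 (starts at byte 0)
Byte[4]=CF: 2-byte lead, need 1 cont bytes. acc=0xF
Byte[5]=8C: continuation. acc=(acc<<6)|0x0C=0x3CC
Completed: cp=U+03CC (starts at byte 4)
Byte[6]=C9: 2-byte lead, need 1 cont bytes. acc=0x9
Byte[7]=BF: continuation. acc=(acc<<6)|0x3F=0x27F
Completed: cp=U+027F (starts at byte 6)
Byte[8]=D2: 2-byte lead, need 1 cont bytes. acc=0x12
Byte[9]=80: continuation. acc=(acc<<6)|0x00=0x480
Completed: cp=U+0480 (starts at byte 8)
Byte[10]=E2: 3-byte lead, need 2 cont bytes. acc=0x2
Byte[11]=BC: continuation. acc=(acc<<6)|0x3C=0xBC
Byte[12]=98: continuation. acc=(acc<<6)|0x18=0x2F18
Completed: cp=U+2F18 (starts at byte 10)
Byte[13]=E5: 3-byte lead, need 2 cont bytes. acc=0x5
Byte[14]=AB: continuation. acc=(acc<<6)|0x2B=0x16B
Byte[15]: stream ended, expected continuation. INVALID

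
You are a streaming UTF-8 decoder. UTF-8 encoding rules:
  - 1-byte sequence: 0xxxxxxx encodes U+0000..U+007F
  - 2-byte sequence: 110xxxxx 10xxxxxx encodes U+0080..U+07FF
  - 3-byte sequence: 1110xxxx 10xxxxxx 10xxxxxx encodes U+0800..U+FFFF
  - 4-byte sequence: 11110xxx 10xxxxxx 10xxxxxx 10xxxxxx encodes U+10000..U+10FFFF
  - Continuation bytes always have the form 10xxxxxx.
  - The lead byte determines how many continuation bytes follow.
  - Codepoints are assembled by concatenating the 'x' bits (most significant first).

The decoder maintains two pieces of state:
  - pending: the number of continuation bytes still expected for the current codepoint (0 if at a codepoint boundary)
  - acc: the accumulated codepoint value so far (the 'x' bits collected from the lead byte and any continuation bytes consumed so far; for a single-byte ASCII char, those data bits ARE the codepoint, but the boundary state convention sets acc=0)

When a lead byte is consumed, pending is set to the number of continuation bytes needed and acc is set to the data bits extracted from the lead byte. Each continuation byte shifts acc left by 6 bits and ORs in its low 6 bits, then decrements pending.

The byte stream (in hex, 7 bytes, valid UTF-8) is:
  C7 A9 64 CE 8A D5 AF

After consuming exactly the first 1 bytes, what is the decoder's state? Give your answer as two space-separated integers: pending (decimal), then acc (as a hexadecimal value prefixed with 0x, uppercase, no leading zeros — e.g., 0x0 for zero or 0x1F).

Byte[0]=C7: 2-byte lead. pending=1, acc=0x7

Answer: 1 0x7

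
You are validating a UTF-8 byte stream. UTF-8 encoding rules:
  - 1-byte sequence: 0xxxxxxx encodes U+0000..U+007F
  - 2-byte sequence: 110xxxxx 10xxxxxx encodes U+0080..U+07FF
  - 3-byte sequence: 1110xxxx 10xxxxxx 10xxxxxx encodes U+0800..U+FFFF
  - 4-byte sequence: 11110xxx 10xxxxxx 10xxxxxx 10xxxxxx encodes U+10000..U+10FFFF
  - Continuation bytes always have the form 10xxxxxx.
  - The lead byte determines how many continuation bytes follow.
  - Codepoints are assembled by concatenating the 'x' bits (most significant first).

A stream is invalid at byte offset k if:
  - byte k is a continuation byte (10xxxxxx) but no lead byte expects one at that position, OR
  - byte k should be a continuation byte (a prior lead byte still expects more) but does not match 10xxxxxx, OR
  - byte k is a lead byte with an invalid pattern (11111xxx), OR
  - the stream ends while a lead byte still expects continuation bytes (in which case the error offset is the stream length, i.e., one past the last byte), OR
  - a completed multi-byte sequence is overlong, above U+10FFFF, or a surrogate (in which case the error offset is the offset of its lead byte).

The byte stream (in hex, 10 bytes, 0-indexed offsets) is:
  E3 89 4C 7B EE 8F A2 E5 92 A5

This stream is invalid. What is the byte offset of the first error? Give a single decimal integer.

Byte[0]=E3: 3-byte lead, need 2 cont bytes. acc=0x3
Byte[1]=89: continuation. acc=(acc<<6)|0x09=0xC9
Byte[2]=4C: expected 10xxxxxx continuation. INVALID

Answer: 2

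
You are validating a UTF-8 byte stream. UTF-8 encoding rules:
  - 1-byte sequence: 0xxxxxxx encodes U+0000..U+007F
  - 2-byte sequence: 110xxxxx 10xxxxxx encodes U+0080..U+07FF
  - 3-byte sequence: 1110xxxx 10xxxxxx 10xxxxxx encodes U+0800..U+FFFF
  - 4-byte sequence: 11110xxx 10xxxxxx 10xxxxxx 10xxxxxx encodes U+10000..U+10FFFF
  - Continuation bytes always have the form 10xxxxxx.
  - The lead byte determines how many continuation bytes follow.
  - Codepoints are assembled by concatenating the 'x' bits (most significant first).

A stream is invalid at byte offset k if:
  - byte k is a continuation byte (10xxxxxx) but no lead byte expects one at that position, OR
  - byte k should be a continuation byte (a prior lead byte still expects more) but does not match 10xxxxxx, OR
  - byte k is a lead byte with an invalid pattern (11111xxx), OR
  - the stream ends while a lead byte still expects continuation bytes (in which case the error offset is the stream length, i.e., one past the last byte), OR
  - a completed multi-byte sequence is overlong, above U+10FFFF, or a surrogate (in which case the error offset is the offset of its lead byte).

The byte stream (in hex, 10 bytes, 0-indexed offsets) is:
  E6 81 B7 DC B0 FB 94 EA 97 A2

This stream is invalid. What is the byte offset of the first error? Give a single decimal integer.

Answer: 5

Derivation:
Byte[0]=E6: 3-byte lead, need 2 cont bytes. acc=0x6
Byte[1]=81: continuation. acc=(acc<<6)|0x01=0x181
Byte[2]=B7: continuation. acc=(acc<<6)|0x37=0x6077
Completed: cp=U+6077 (starts at byte 0)
Byte[3]=DC: 2-byte lead, need 1 cont bytes. acc=0x1C
Byte[4]=B0: continuation. acc=(acc<<6)|0x30=0x730
Completed: cp=U+0730 (starts at byte 3)
Byte[5]=FB: INVALID lead byte (not 0xxx/110x/1110/11110)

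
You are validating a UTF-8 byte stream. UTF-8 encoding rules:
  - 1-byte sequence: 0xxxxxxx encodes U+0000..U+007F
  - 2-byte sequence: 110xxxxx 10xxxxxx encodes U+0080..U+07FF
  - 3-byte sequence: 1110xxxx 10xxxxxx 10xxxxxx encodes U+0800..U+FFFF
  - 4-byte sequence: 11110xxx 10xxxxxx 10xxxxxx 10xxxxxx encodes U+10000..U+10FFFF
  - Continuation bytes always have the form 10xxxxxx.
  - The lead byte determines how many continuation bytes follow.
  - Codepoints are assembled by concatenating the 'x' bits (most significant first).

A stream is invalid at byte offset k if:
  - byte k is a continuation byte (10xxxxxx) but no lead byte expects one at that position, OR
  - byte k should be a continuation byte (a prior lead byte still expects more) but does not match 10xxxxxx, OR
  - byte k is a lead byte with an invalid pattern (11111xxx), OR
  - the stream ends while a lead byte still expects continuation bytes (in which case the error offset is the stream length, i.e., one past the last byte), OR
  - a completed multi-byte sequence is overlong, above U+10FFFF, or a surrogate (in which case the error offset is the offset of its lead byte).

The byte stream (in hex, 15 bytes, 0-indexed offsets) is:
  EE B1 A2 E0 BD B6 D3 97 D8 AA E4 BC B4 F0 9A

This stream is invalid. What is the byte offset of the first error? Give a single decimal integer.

Answer: 15

Derivation:
Byte[0]=EE: 3-byte lead, need 2 cont bytes. acc=0xE
Byte[1]=B1: continuation. acc=(acc<<6)|0x31=0x3B1
Byte[2]=A2: continuation. acc=(acc<<6)|0x22=0xEC62
Completed: cp=U+EC62 (starts at byte 0)
Byte[3]=E0: 3-byte lead, need 2 cont bytes. acc=0x0
Byte[4]=BD: continuation. acc=(acc<<6)|0x3D=0x3D
Byte[5]=B6: continuation. acc=(acc<<6)|0x36=0xF76
Completed: cp=U+0F76 (starts at byte 3)
Byte[6]=D3: 2-byte lead, need 1 cont bytes. acc=0x13
Byte[7]=97: continuation. acc=(acc<<6)|0x17=0x4D7
Completed: cp=U+04D7 (starts at byte 6)
Byte[8]=D8: 2-byte lead, need 1 cont bytes. acc=0x18
Byte[9]=AA: continuation. acc=(acc<<6)|0x2A=0x62A
Completed: cp=U+062A (starts at byte 8)
Byte[10]=E4: 3-byte lead, need 2 cont bytes. acc=0x4
Byte[11]=BC: continuation. acc=(acc<<6)|0x3C=0x13C
Byte[12]=B4: continuation. acc=(acc<<6)|0x34=0x4F34
Completed: cp=U+4F34 (starts at byte 10)
Byte[13]=F0: 4-byte lead, need 3 cont bytes. acc=0x0
Byte[14]=9A: continuation. acc=(acc<<6)|0x1A=0x1A
Byte[15]: stream ended, expected continuation. INVALID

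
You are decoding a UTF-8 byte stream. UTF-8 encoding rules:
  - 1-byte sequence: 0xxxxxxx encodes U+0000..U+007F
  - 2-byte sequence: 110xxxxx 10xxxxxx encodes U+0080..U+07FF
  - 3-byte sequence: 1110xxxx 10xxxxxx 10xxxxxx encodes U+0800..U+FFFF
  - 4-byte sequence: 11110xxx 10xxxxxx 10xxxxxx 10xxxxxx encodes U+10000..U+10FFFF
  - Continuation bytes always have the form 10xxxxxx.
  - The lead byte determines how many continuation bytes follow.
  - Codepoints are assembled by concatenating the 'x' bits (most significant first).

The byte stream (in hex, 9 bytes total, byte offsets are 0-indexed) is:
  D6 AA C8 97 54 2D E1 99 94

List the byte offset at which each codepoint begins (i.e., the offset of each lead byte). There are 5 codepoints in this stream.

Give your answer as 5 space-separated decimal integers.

Byte[0]=D6: 2-byte lead, need 1 cont bytes. acc=0x16
Byte[1]=AA: continuation. acc=(acc<<6)|0x2A=0x5AA
Completed: cp=U+05AA (starts at byte 0)
Byte[2]=C8: 2-byte lead, need 1 cont bytes. acc=0x8
Byte[3]=97: continuation. acc=(acc<<6)|0x17=0x217
Completed: cp=U+0217 (starts at byte 2)
Byte[4]=54: 1-byte ASCII. cp=U+0054
Byte[5]=2D: 1-byte ASCII. cp=U+002D
Byte[6]=E1: 3-byte lead, need 2 cont bytes. acc=0x1
Byte[7]=99: continuation. acc=(acc<<6)|0x19=0x59
Byte[8]=94: continuation. acc=(acc<<6)|0x14=0x1654
Completed: cp=U+1654 (starts at byte 6)

Answer: 0 2 4 5 6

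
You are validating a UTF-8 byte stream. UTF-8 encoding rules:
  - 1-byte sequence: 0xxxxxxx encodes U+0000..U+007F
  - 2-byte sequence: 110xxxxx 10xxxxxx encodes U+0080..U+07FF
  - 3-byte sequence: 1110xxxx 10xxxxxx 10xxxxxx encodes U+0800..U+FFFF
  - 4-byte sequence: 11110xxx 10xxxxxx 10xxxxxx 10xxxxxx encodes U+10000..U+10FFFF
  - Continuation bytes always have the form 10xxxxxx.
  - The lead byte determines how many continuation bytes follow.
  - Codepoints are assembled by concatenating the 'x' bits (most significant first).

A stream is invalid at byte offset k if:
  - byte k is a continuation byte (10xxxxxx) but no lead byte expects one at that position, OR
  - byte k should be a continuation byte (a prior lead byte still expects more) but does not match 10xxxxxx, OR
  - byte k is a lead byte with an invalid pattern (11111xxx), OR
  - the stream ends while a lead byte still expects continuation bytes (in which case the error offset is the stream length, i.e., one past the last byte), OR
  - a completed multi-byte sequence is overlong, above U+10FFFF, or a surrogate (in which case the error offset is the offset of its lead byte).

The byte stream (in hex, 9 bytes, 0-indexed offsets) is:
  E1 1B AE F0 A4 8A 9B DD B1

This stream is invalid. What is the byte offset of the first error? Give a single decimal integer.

Byte[0]=E1: 3-byte lead, need 2 cont bytes. acc=0x1
Byte[1]=1B: expected 10xxxxxx continuation. INVALID

Answer: 1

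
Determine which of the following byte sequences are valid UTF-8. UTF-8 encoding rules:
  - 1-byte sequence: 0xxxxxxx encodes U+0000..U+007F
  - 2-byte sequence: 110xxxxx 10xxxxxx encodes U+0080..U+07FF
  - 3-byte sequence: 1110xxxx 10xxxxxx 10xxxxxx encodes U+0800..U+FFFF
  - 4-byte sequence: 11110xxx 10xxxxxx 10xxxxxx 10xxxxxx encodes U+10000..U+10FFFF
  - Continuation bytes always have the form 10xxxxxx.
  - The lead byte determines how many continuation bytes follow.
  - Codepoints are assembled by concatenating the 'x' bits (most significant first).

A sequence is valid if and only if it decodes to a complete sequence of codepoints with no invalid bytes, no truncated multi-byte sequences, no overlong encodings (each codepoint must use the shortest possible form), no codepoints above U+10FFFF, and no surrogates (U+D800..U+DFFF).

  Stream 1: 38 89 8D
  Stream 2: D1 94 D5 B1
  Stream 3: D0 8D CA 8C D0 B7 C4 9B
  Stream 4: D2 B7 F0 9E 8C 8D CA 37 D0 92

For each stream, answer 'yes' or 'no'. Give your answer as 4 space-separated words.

Answer: no yes yes no

Derivation:
Stream 1: error at byte offset 1. INVALID
Stream 2: decodes cleanly. VALID
Stream 3: decodes cleanly. VALID
Stream 4: error at byte offset 7. INVALID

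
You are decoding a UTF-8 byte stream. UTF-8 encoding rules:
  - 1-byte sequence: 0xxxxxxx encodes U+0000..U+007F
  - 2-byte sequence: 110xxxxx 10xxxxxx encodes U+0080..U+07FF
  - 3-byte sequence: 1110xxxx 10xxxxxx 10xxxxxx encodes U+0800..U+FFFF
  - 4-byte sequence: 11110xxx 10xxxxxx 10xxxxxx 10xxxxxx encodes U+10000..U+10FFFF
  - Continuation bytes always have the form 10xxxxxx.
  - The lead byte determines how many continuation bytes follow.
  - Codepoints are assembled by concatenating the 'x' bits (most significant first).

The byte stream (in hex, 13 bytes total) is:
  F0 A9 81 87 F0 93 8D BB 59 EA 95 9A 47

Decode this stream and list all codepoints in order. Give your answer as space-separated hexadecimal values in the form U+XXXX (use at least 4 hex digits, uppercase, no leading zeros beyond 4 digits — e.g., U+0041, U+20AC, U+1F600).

Answer: U+29047 U+1337B U+0059 U+A55A U+0047

Derivation:
Byte[0]=F0: 4-byte lead, need 3 cont bytes. acc=0x0
Byte[1]=A9: continuation. acc=(acc<<6)|0x29=0x29
Byte[2]=81: continuation. acc=(acc<<6)|0x01=0xA41
Byte[3]=87: continuation. acc=(acc<<6)|0x07=0x29047
Completed: cp=U+29047 (starts at byte 0)
Byte[4]=F0: 4-byte lead, need 3 cont bytes. acc=0x0
Byte[5]=93: continuation. acc=(acc<<6)|0x13=0x13
Byte[6]=8D: continuation. acc=(acc<<6)|0x0D=0x4CD
Byte[7]=BB: continuation. acc=(acc<<6)|0x3B=0x1337B
Completed: cp=U+1337B (starts at byte 4)
Byte[8]=59: 1-byte ASCII. cp=U+0059
Byte[9]=EA: 3-byte lead, need 2 cont bytes. acc=0xA
Byte[10]=95: continuation. acc=(acc<<6)|0x15=0x295
Byte[11]=9A: continuation. acc=(acc<<6)|0x1A=0xA55A
Completed: cp=U+A55A (starts at byte 9)
Byte[12]=47: 1-byte ASCII. cp=U+0047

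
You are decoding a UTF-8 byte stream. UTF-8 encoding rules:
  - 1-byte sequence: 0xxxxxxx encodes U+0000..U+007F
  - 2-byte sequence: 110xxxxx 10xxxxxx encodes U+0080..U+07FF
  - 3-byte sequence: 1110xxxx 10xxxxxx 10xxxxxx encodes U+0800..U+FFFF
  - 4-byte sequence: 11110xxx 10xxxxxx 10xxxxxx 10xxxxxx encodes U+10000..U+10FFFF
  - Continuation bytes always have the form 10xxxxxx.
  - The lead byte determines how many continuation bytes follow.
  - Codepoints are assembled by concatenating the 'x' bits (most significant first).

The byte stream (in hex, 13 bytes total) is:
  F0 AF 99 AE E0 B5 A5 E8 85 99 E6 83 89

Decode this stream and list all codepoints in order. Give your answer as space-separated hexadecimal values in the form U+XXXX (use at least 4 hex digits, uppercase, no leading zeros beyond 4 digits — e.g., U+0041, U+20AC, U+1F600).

Byte[0]=F0: 4-byte lead, need 3 cont bytes. acc=0x0
Byte[1]=AF: continuation. acc=(acc<<6)|0x2F=0x2F
Byte[2]=99: continuation. acc=(acc<<6)|0x19=0xBD9
Byte[3]=AE: continuation. acc=(acc<<6)|0x2E=0x2F66E
Completed: cp=U+2F66E (starts at byte 0)
Byte[4]=E0: 3-byte lead, need 2 cont bytes. acc=0x0
Byte[5]=B5: continuation. acc=(acc<<6)|0x35=0x35
Byte[6]=A5: continuation. acc=(acc<<6)|0x25=0xD65
Completed: cp=U+0D65 (starts at byte 4)
Byte[7]=E8: 3-byte lead, need 2 cont bytes. acc=0x8
Byte[8]=85: continuation. acc=(acc<<6)|0x05=0x205
Byte[9]=99: continuation. acc=(acc<<6)|0x19=0x8159
Completed: cp=U+8159 (starts at byte 7)
Byte[10]=E6: 3-byte lead, need 2 cont bytes. acc=0x6
Byte[11]=83: continuation. acc=(acc<<6)|0x03=0x183
Byte[12]=89: continuation. acc=(acc<<6)|0x09=0x60C9
Completed: cp=U+60C9 (starts at byte 10)

Answer: U+2F66E U+0D65 U+8159 U+60C9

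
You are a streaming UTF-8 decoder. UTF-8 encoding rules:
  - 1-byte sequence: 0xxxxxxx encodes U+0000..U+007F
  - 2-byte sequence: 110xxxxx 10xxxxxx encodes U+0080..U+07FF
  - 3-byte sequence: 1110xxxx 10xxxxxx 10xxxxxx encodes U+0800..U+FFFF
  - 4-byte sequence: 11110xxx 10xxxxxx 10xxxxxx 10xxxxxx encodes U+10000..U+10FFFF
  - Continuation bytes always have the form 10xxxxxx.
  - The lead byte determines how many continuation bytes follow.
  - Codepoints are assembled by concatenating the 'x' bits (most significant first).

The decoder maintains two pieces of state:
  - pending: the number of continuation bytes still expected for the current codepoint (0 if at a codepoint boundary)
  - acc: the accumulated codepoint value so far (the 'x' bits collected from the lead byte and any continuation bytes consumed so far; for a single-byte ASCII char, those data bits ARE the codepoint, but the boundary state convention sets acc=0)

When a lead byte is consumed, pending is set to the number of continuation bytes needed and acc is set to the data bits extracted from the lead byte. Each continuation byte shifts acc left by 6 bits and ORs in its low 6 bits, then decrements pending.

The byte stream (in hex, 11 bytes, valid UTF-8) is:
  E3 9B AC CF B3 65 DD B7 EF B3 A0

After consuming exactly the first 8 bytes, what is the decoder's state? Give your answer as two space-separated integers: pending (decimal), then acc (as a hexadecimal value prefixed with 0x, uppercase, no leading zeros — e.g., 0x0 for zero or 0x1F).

Answer: 0 0x777

Derivation:
Byte[0]=E3: 3-byte lead. pending=2, acc=0x3
Byte[1]=9B: continuation. acc=(acc<<6)|0x1B=0xDB, pending=1
Byte[2]=AC: continuation. acc=(acc<<6)|0x2C=0x36EC, pending=0
Byte[3]=CF: 2-byte lead. pending=1, acc=0xF
Byte[4]=B3: continuation. acc=(acc<<6)|0x33=0x3F3, pending=0
Byte[5]=65: 1-byte. pending=0, acc=0x0
Byte[6]=DD: 2-byte lead. pending=1, acc=0x1D
Byte[7]=B7: continuation. acc=(acc<<6)|0x37=0x777, pending=0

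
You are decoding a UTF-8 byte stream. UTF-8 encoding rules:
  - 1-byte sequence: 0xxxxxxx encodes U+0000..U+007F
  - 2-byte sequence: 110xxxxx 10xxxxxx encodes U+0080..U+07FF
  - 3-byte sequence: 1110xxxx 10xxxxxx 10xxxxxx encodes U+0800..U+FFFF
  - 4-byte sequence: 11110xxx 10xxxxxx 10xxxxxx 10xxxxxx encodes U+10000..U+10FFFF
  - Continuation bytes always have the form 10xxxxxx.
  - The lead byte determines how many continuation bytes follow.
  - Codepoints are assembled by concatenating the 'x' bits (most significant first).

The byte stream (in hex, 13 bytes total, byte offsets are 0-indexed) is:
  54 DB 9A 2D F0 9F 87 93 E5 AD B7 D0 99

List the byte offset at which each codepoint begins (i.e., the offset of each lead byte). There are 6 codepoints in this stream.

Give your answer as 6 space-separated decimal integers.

Answer: 0 1 3 4 8 11

Derivation:
Byte[0]=54: 1-byte ASCII. cp=U+0054
Byte[1]=DB: 2-byte lead, need 1 cont bytes. acc=0x1B
Byte[2]=9A: continuation. acc=(acc<<6)|0x1A=0x6DA
Completed: cp=U+06DA (starts at byte 1)
Byte[3]=2D: 1-byte ASCII. cp=U+002D
Byte[4]=F0: 4-byte lead, need 3 cont bytes. acc=0x0
Byte[5]=9F: continuation. acc=(acc<<6)|0x1F=0x1F
Byte[6]=87: continuation. acc=(acc<<6)|0x07=0x7C7
Byte[7]=93: continuation. acc=(acc<<6)|0x13=0x1F1D3
Completed: cp=U+1F1D3 (starts at byte 4)
Byte[8]=E5: 3-byte lead, need 2 cont bytes. acc=0x5
Byte[9]=AD: continuation. acc=(acc<<6)|0x2D=0x16D
Byte[10]=B7: continuation. acc=(acc<<6)|0x37=0x5B77
Completed: cp=U+5B77 (starts at byte 8)
Byte[11]=D0: 2-byte lead, need 1 cont bytes. acc=0x10
Byte[12]=99: continuation. acc=(acc<<6)|0x19=0x419
Completed: cp=U+0419 (starts at byte 11)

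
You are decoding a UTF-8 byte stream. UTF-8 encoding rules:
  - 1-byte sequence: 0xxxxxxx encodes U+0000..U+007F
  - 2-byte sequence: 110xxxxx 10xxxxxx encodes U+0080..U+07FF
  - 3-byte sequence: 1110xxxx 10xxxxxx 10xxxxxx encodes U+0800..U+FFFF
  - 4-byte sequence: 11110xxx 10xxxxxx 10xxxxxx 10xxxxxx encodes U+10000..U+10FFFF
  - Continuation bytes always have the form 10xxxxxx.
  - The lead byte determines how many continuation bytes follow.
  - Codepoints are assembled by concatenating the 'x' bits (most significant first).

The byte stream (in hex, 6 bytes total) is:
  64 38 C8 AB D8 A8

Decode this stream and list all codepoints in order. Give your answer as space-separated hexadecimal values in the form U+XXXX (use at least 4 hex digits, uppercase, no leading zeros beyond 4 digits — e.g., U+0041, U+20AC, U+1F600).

Answer: U+0064 U+0038 U+022B U+0628

Derivation:
Byte[0]=64: 1-byte ASCII. cp=U+0064
Byte[1]=38: 1-byte ASCII. cp=U+0038
Byte[2]=C8: 2-byte lead, need 1 cont bytes. acc=0x8
Byte[3]=AB: continuation. acc=(acc<<6)|0x2B=0x22B
Completed: cp=U+022B (starts at byte 2)
Byte[4]=D8: 2-byte lead, need 1 cont bytes. acc=0x18
Byte[5]=A8: continuation. acc=(acc<<6)|0x28=0x628
Completed: cp=U+0628 (starts at byte 4)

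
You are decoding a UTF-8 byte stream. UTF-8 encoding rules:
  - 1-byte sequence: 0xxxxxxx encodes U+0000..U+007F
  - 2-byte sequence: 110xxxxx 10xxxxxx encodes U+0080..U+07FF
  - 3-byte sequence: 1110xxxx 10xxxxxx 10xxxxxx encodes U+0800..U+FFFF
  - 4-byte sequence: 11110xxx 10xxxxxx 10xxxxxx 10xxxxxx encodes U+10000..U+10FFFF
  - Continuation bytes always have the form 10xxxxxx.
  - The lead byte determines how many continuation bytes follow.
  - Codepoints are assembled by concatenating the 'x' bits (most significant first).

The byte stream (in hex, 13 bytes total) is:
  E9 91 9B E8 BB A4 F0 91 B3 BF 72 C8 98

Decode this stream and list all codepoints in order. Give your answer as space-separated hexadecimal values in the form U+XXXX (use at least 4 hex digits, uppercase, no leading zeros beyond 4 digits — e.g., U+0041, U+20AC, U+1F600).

Answer: U+945B U+8EE4 U+11CFF U+0072 U+0218

Derivation:
Byte[0]=E9: 3-byte lead, need 2 cont bytes. acc=0x9
Byte[1]=91: continuation. acc=(acc<<6)|0x11=0x251
Byte[2]=9B: continuation. acc=(acc<<6)|0x1B=0x945B
Completed: cp=U+945B (starts at byte 0)
Byte[3]=E8: 3-byte lead, need 2 cont bytes. acc=0x8
Byte[4]=BB: continuation. acc=(acc<<6)|0x3B=0x23B
Byte[5]=A4: continuation. acc=(acc<<6)|0x24=0x8EE4
Completed: cp=U+8EE4 (starts at byte 3)
Byte[6]=F0: 4-byte lead, need 3 cont bytes. acc=0x0
Byte[7]=91: continuation. acc=(acc<<6)|0x11=0x11
Byte[8]=B3: continuation. acc=(acc<<6)|0x33=0x473
Byte[9]=BF: continuation. acc=(acc<<6)|0x3F=0x11CFF
Completed: cp=U+11CFF (starts at byte 6)
Byte[10]=72: 1-byte ASCII. cp=U+0072
Byte[11]=C8: 2-byte lead, need 1 cont bytes. acc=0x8
Byte[12]=98: continuation. acc=(acc<<6)|0x18=0x218
Completed: cp=U+0218 (starts at byte 11)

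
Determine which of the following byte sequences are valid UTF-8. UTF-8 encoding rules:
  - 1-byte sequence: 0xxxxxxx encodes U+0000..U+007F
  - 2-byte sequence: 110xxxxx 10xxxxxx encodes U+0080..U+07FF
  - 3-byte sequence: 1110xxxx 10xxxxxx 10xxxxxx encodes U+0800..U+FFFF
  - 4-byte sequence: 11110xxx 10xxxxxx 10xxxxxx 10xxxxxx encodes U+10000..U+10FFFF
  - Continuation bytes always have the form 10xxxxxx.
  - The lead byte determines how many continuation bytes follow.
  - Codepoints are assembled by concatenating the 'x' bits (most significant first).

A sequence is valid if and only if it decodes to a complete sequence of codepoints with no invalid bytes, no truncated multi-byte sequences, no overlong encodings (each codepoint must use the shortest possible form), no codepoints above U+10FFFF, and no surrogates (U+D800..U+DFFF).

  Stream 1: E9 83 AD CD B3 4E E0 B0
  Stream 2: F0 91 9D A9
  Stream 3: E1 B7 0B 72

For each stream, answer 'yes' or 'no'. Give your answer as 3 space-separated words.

Stream 1: error at byte offset 8. INVALID
Stream 2: decodes cleanly. VALID
Stream 3: error at byte offset 2. INVALID

Answer: no yes no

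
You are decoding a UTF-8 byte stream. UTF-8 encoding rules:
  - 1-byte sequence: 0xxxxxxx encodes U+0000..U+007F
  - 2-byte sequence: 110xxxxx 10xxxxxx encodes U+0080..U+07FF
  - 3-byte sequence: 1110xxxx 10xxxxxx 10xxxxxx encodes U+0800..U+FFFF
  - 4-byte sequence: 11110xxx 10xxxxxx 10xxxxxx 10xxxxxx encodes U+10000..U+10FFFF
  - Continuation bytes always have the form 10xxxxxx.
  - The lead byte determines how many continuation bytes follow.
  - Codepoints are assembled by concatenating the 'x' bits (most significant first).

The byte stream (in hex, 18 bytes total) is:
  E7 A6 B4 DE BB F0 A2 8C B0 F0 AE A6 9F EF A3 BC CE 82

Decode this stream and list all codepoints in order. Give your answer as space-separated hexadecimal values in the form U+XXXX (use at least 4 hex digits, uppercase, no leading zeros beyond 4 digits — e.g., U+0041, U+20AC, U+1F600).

Byte[0]=E7: 3-byte lead, need 2 cont bytes. acc=0x7
Byte[1]=A6: continuation. acc=(acc<<6)|0x26=0x1E6
Byte[2]=B4: continuation. acc=(acc<<6)|0x34=0x79B4
Completed: cp=U+79B4 (starts at byte 0)
Byte[3]=DE: 2-byte lead, need 1 cont bytes. acc=0x1E
Byte[4]=BB: continuation. acc=(acc<<6)|0x3B=0x7BB
Completed: cp=U+07BB (starts at byte 3)
Byte[5]=F0: 4-byte lead, need 3 cont bytes. acc=0x0
Byte[6]=A2: continuation. acc=(acc<<6)|0x22=0x22
Byte[7]=8C: continuation. acc=(acc<<6)|0x0C=0x88C
Byte[8]=B0: continuation. acc=(acc<<6)|0x30=0x22330
Completed: cp=U+22330 (starts at byte 5)
Byte[9]=F0: 4-byte lead, need 3 cont bytes. acc=0x0
Byte[10]=AE: continuation. acc=(acc<<6)|0x2E=0x2E
Byte[11]=A6: continuation. acc=(acc<<6)|0x26=0xBA6
Byte[12]=9F: continuation. acc=(acc<<6)|0x1F=0x2E99F
Completed: cp=U+2E99F (starts at byte 9)
Byte[13]=EF: 3-byte lead, need 2 cont bytes. acc=0xF
Byte[14]=A3: continuation. acc=(acc<<6)|0x23=0x3E3
Byte[15]=BC: continuation. acc=(acc<<6)|0x3C=0xF8FC
Completed: cp=U+F8FC (starts at byte 13)
Byte[16]=CE: 2-byte lead, need 1 cont bytes. acc=0xE
Byte[17]=82: continuation. acc=(acc<<6)|0x02=0x382
Completed: cp=U+0382 (starts at byte 16)

Answer: U+79B4 U+07BB U+22330 U+2E99F U+F8FC U+0382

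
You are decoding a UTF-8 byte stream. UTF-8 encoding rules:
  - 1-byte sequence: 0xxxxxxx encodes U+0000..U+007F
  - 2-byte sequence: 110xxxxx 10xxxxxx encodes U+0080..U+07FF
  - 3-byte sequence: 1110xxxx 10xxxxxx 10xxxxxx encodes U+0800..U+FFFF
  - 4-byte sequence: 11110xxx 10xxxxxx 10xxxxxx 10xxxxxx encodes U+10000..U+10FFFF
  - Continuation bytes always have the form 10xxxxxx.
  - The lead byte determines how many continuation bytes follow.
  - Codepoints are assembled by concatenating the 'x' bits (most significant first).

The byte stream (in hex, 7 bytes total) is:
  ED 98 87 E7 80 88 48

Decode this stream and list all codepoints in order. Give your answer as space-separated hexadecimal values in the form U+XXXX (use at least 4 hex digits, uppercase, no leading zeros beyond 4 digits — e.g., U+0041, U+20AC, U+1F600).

Byte[0]=ED: 3-byte lead, need 2 cont bytes. acc=0xD
Byte[1]=98: continuation. acc=(acc<<6)|0x18=0x358
Byte[2]=87: continuation. acc=(acc<<6)|0x07=0xD607
Completed: cp=U+D607 (starts at byte 0)
Byte[3]=E7: 3-byte lead, need 2 cont bytes. acc=0x7
Byte[4]=80: continuation. acc=(acc<<6)|0x00=0x1C0
Byte[5]=88: continuation. acc=(acc<<6)|0x08=0x7008
Completed: cp=U+7008 (starts at byte 3)
Byte[6]=48: 1-byte ASCII. cp=U+0048

Answer: U+D607 U+7008 U+0048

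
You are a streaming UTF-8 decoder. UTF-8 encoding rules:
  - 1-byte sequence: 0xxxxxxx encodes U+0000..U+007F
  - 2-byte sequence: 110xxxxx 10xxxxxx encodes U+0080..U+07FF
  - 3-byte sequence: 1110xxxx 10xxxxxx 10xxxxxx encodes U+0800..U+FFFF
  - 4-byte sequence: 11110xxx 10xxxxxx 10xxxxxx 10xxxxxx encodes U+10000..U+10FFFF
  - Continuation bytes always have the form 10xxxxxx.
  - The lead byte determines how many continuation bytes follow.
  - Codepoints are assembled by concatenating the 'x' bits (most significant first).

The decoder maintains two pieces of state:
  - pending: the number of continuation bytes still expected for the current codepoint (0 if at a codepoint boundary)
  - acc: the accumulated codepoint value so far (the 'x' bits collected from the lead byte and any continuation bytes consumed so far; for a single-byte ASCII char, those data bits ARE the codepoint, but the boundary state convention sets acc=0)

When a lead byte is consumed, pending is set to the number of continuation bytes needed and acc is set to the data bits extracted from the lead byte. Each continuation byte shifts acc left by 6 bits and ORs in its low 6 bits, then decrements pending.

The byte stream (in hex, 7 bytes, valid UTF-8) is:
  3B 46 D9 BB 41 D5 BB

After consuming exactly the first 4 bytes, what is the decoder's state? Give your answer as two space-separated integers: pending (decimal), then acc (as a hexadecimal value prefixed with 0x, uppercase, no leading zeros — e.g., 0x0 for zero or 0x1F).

Byte[0]=3B: 1-byte. pending=0, acc=0x0
Byte[1]=46: 1-byte. pending=0, acc=0x0
Byte[2]=D9: 2-byte lead. pending=1, acc=0x19
Byte[3]=BB: continuation. acc=(acc<<6)|0x3B=0x67B, pending=0

Answer: 0 0x67B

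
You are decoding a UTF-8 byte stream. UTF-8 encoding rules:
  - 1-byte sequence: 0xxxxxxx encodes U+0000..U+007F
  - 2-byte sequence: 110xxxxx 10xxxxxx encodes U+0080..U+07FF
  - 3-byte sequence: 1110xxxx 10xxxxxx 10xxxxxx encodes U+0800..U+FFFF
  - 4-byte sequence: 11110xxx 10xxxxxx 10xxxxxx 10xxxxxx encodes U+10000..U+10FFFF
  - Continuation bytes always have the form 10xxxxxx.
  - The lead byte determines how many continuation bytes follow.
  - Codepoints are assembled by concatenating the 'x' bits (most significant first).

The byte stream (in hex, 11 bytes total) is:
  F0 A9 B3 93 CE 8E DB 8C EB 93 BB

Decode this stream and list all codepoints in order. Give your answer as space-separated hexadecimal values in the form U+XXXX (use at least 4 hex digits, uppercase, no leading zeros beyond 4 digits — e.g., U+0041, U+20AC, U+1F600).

Byte[0]=F0: 4-byte lead, need 3 cont bytes. acc=0x0
Byte[1]=A9: continuation. acc=(acc<<6)|0x29=0x29
Byte[2]=B3: continuation. acc=(acc<<6)|0x33=0xA73
Byte[3]=93: continuation. acc=(acc<<6)|0x13=0x29CD3
Completed: cp=U+29CD3 (starts at byte 0)
Byte[4]=CE: 2-byte lead, need 1 cont bytes. acc=0xE
Byte[5]=8E: continuation. acc=(acc<<6)|0x0E=0x38E
Completed: cp=U+038E (starts at byte 4)
Byte[6]=DB: 2-byte lead, need 1 cont bytes. acc=0x1B
Byte[7]=8C: continuation. acc=(acc<<6)|0x0C=0x6CC
Completed: cp=U+06CC (starts at byte 6)
Byte[8]=EB: 3-byte lead, need 2 cont bytes. acc=0xB
Byte[9]=93: continuation. acc=(acc<<6)|0x13=0x2D3
Byte[10]=BB: continuation. acc=(acc<<6)|0x3B=0xB4FB
Completed: cp=U+B4FB (starts at byte 8)

Answer: U+29CD3 U+038E U+06CC U+B4FB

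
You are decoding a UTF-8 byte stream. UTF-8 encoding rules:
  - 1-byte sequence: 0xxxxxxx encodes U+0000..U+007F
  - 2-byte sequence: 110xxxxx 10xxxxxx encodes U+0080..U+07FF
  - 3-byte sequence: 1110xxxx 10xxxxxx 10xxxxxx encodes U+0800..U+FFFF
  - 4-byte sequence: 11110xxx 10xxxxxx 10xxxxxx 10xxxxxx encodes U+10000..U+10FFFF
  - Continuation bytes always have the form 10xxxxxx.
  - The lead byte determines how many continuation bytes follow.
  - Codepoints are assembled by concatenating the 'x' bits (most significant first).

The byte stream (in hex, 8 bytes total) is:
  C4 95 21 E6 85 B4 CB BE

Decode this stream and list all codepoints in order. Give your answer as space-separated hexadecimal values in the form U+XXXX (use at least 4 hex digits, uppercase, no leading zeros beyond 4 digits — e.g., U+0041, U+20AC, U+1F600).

Byte[0]=C4: 2-byte lead, need 1 cont bytes. acc=0x4
Byte[1]=95: continuation. acc=(acc<<6)|0x15=0x115
Completed: cp=U+0115 (starts at byte 0)
Byte[2]=21: 1-byte ASCII. cp=U+0021
Byte[3]=E6: 3-byte lead, need 2 cont bytes. acc=0x6
Byte[4]=85: continuation. acc=(acc<<6)|0x05=0x185
Byte[5]=B4: continuation. acc=(acc<<6)|0x34=0x6174
Completed: cp=U+6174 (starts at byte 3)
Byte[6]=CB: 2-byte lead, need 1 cont bytes. acc=0xB
Byte[7]=BE: continuation. acc=(acc<<6)|0x3E=0x2FE
Completed: cp=U+02FE (starts at byte 6)

Answer: U+0115 U+0021 U+6174 U+02FE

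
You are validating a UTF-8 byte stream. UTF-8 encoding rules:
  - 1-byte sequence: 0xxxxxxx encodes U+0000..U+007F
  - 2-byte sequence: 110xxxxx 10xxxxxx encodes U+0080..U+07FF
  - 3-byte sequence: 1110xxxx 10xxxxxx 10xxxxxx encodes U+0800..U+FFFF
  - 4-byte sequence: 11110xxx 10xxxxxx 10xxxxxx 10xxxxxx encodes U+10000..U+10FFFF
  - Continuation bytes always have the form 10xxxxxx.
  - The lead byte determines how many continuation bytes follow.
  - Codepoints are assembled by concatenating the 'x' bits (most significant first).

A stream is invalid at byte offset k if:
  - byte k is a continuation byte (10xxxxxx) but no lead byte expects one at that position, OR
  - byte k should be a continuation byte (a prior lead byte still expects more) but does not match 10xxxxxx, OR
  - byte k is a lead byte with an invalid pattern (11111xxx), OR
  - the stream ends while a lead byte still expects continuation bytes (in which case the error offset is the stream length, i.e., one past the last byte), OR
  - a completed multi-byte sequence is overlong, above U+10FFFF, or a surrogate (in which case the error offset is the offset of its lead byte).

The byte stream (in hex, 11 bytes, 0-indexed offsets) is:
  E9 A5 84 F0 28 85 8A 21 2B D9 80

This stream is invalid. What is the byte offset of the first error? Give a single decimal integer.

Byte[0]=E9: 3-byte lead, need 2 cont bytes. acc=0x9
Byte[1]=A5: continuation. acc=(acc<<6)|0x25=0x265
Byte[2]=84: continuation. acc=(acc<<6)|0x04=0x9944
Completed: cp=U+9944 (starts at byte 0)
Byte[3]=F0: 4-byte lead, need 3 cont bytes. acc=0x0
Byte[4]=28: expected 10xxxxxx continuation. INVALID

Answer: 4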